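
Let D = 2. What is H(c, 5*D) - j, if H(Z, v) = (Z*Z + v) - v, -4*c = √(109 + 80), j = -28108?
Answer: 449917/16 ≈ 28120.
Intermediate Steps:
c = -3*√21/4 (c = -√(109 + 80)/4 = -3*√21/4 ≈ -3.4369)
H(Z, v) = Z² (H(Z, v) = (Z² + v) - v = (v + Z²) - v = Z²)
H(c, 5*D) - j = (-3*√21/4)² - 1*(-28108) = 189/16 + 28108 = 449917/16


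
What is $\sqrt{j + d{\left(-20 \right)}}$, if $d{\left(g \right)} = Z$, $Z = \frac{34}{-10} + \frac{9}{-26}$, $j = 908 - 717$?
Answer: $\frac{\sqrt{3164590}}{130} \approx 13.684$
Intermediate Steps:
$j = 191$ ($j = 908 - 717 = 191$)
$Z = - \frac{487}{130}$ ($Z = 34 \left(- \frac{1}{10}\right) + 9 \left(- \frac{1}{26}\right) = - \frac{17}{5} - \frac{9}{26} = - \frac{487}{130} \approx -3.7462$)
$d{\left(g \right)} = - \frac{487}{130}$
$\sqrt{j + d{\left(-20 \right)}} = \sqrt{191 - \frac{487}{130}} = \sqrt{\frac{24343}{130}} = \frac{\sqrt{3164590}}{130}$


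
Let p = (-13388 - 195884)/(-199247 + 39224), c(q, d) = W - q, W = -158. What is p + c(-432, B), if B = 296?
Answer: 44055574/160023 ≈ 275.31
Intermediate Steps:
c(q, d) = -158 - q
p = 209272/160023 (p = -209272/(-160023) = -209272*(-1/160023) = 209272/160023 ≈ 1.3078)
p + c(-432, B) = 209272/160023 + (-158 - 1*(-432)) = 209272/160023 + (-158 + 432) = 209272/160023 + 274 = 44055574/160023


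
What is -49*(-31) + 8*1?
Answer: 1527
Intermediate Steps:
-49*(-31) + 8*1 = 1519 + 8 = 1527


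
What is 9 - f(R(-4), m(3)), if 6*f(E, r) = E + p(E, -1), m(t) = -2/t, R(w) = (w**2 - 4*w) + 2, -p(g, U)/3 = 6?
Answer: 19/3 ≈ 6.3333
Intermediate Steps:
p(g, U) = -18 (p(g, U) = -3*6 = -18)
R(w) = 2 + w**2 - 4*w
f(E, r) = -3 + E/6 (f(E, r) = (E - 18)/6 = (-18 + E)/6 = -3 + E/6)
9 - f(R(-4), m(3)) = 9 - (-3 + (2 + (-4)**2 - 4*(-4))/6) = 9 - (-3 + (2 + 16 + 16)/6) = 9 - (-3 + (1/6)*34) = 9 - (-3 + 17/3) = 9 - 1*8/3 = 9 - 8/3 = 19/3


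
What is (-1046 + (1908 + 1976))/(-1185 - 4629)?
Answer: -473/969 ≈ -0.48813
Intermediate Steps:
(-1046 + (1908 + 1976))/(-1185 - 4629) = (-1046 + 3884)/(-5814) = 2838*(-1/5814) = -473/969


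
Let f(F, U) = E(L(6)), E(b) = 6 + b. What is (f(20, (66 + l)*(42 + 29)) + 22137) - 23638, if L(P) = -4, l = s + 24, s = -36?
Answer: -1499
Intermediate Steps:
l = -12 (l = -36 + 24 = -12)
f(F, U) = 2 (f(F, U) = 6 - 4 = 2)
(f(20, (66 + l)*(42 + 29)) + 22137) - 23638 = (2 + 22137) - 23638 = 22139 - 23638 = -1499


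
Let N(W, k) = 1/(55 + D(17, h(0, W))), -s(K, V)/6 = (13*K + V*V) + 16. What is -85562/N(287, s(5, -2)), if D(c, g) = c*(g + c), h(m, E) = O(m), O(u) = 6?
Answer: -38160652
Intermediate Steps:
h(m, E) = 6
s(K, V) = -96 - 78*K - 6*V² (s(K, V) = -6*((13*K + V*V) + 16) = -6*((13*K + V²) + 16) = -6*((V² + 13*K) + 16) = -6*(16 + V² + 13*K) = -96 - 78*K - 6*V²)
D(c, g) = c*(c + g)
N(W, k) = 1/446 (N(W, k) = 1/(55 + 17*(17 + 6)) = 1/(55 + 17*23) = 1/(55 + 391) = 1/446)
-85562/N(287, s(5, -2)) = -85562/1/446 = -85562*446 = -38160652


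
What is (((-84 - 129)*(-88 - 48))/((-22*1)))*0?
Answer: 0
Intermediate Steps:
(((-84 - 129)*(-88 - 48))/((-22*1)))*0 = (-213*(-136)/(-22))*0 = (28968*(-1/22))*0 = -14484/11*0 = 0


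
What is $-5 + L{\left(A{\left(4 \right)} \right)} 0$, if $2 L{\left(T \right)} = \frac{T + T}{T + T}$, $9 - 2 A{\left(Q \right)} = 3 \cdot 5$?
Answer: $-5$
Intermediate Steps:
$A{\left(Q \right)} = -3$ ($A{\left(Q \right)} = \frac{9}{2} - \frac{3 \cdot 5}{2} = \frac{9}{2} - \frac{15}{2} = -3$)
$L{\left(T \right)} = \frac{1}{2}$ ($L{\left(T \right)} = \frac{\left(T + T\right) \frac{1}{T + T}}{2} = \frac{2 T \frac{1}{2 T}}{2} = \frac{1}{2} \cdot 1 = \frac{1}{2}$)
$-5 + L{\left(A{\left(4 \right)} \right)} 0 = -5 + \frac{1}{2} \cdot 0 = -5 + 0 = -5$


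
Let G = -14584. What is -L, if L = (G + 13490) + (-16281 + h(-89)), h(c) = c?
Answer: 17464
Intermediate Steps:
L = -17464 (L = (-14584 + 13490) + (-16281 - 89) = -1094 - 16370 = -17464)
-L = -1*(-17464) = 17464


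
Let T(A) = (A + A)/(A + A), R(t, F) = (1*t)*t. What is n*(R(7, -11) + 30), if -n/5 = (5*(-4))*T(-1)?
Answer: 7900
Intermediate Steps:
R(t, F) = t**2 (R(t, F) = t*t = t**2)
T(A) = 1 (T(A) = (2*A)/((2*A)) = (2*A)*(1/(2*A)) = 1)
n = 100 (n = -5*5*(-4) = -(-100) = -5*(-20) = 100)
n*(R(7, -11) + 30) = 100*(7**2 + 30) = 100*(49 + 30) = 100*79 = 7900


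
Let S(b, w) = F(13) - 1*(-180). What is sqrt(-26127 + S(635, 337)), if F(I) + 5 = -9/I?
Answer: I*sqrt(4386005)/13 ≈ 161.1*I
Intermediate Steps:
F(I) = -5 - 9/I
S(b, w) = 2266/13 (S(b, w) = (-5 - 9/13) - 1*(-180) = (-5 - 9*1/13) + 180 = (-5 - 9/13) + 180 = -74/13 + 180 = 2266/13)
sqrt(-26127 + S(635, 337)) = sqrt(-26127 + 2266/13) = sqrt(-337385/13) = I*sqrt(4386005)/13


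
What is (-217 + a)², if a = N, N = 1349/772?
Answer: 27614130625/595984 ≈ 46334.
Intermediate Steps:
N = 1349/772 (N = 1349*(1/772) = 1349/772 ≈ 1.7474)
a = 1349/772 ≈ 1.7474
(-217 + a)² = (-217 + 1349/772)² = (-166175/772)² = 27614130625/595984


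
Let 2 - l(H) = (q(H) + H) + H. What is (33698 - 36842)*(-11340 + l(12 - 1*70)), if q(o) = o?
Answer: 35099616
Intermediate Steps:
l(H) = 2 - 3*H (l(H) = 2 - ((H + H) + H) = 2 - (2*H + H) = 2 - 3*H)
(33698 - 36842)*(-11340 + l(12 - 1*70)) = (33698 - 36842)*(-11340 + (2 - 3*(12 - 1*70))) = -3144*(-11340 + (2 - 3*(12 - 70))) = -3144*(-11340 + (2 - 3*(-58))) = -3144*(-11340 + (2 + 174)) = -3144*(-11340 + 176) = -3144*(-11164) = 35099616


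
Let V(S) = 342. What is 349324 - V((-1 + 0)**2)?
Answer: 348982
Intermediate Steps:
349324 - V((-1 + 0)**2) = 349324 - 1*342 = 349324 - 342 = 348982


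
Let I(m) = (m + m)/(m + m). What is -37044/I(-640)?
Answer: -37044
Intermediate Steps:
I(m) = 1 (I(m) = (2*m)/((2*m)) = (2*m)*(1/(2*m)) = 1)
-37044/I(-640) = -37044/1 = -37044*1 = -37044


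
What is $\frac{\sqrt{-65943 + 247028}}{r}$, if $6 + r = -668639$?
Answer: $- \frac{\sqrt{181085}}{668645} \approx -0.00063642$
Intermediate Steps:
$r = -668645$ ($r = -6 - 668639 = -668645$)
$\frac{\sqrt{-65943 + 247028}}{r} = \frac{\sqrt{-65943 + 247028}}{-668645} = \sqrt{181085} \left(- \frac{1}{668645}\right) = - \frac{\sqrt{181085}}{668645}$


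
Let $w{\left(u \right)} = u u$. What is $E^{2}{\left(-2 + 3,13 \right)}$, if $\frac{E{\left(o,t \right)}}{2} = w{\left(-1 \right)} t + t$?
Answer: $2704$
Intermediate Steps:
$w{\left(u \right)} = u^{2}$
$E{\left(o,t \right)} = 4 t$ ($E{\left(o,t \right)} = 2 \left(\left(-1\right)^{2} t + t\right) = 2 \left(1 t + t\right) = 2 \left(t + t\right) = 2 \cdot 2 t = 4 t$)
$E^{2}{\left(-2 + 3,13 \right)} = \left(4 \cdot 13\right)^{2} = 52^{2} = 2704$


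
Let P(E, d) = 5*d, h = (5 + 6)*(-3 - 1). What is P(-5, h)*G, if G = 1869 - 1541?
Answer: -72160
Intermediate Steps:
h = -44 (h = 11*(-4) = -44)
G = 328
P(-5, h)*G = (5*(-44))*328 = -220*328 = -72160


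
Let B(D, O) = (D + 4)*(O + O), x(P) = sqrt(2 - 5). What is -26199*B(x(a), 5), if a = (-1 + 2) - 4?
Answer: -1047960 - 261990*I*sqrt(3) ≈ -1.048e+6 - 4.5378e+5*I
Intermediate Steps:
a = -3 (a = 1 - 4 = -3)
x(P) = I*sqrt(3) (x(P) = sqrt(-3) = I*sqrt(3))
B(D, O) = 2*O*(4 + D) (B(D, O) = (4 + D)*(2*O) = 2*O*(4 + D))
-26199*B(x(a), 5) = -52398*5*(4 + I*sqrt(3)) = -26199*(40 + 10*I*sqrt(3)) = -1047960 - 261990*I*sqrt(3)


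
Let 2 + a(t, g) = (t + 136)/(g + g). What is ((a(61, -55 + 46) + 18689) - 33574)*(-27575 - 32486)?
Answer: 16106137943/18 ≈ 8.9479e+8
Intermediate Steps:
a(t, g) = -2 + (136 + t)/(2*g) (a(t, g) = -2 + (t + 136)/(g + g) = -2 + (136 + t)/((2*g)) = -2 + (136 + t)*(1/(2*g)) = -2 + (136 + t)/(2*g))
((a(61, -55 + 46) + 18689) - 33574)*(-27575 - 32486) = (((136 + 61 - 4*(-55 + 46))/(2*(-55 + 46)) + 18689) - 33574)*(-27575 - 32486) = (((1/2)*(136 + 61 - 4*(-9))/(-9) + 18689) - 33574)*(-60061) = (((1/2)*(-1/9)*(136 + 61 + 36) + 18689) - 33574)*(-60061) = (((1/2)*(-1/9)*233 + 18689) - 33574)*(-60061) = ((-233/18 + 18689) - 33574)*(-60061) = (336169/18 - 33574)*(-60061) = -268163/18*(-60061) = 16106137943/18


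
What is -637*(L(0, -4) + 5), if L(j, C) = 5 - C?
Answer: -8918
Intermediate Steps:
-637*(L(0, -4) + 5) = -637*((5 - 1*(-4)) + 5) = -637*((5 + 4) + 5) = -637*(9 + 5) = -637*14 = -8918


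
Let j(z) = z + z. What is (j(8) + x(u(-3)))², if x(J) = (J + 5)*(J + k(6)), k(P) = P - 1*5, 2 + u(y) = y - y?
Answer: 169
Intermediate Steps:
j(z) = 2*z
u(y) = -2 (u(y) = -2 + (y - y) = -2 + 0 = -2)
k(P) = -5 + P (k(P) = P - 5 = -5 + P)
x(J) = (1 + J)*(5 + J) (x(J) = (J + 5)*(J + (-5 + 6)) = (5 + J)*(J + 1) = (5 + J)*(1 + J) = (1 + J)*(5 + J))
(j(8) + x(u(-3)))² = (2*8 + (5 + (-2)² + 6*(-2)))² = (16 + (5 + 4 - 12))² = (16 - 3)² = 13² = 169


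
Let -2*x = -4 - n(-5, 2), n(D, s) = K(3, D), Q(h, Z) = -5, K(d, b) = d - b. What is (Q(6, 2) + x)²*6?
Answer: 6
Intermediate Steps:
n(D, s) = 3 - D
x = 6 (x = -(-4 - (3 - 1*(-5)))/2 = -(-4 - (3 + 5))/2 = -(-4 - 1*8)/2 = -(-4 - 8)/2 = -½*(-12) = 6)
(Q(6, 2) + x)²*6 = (-5 + 6)²*6 = 1²*6 = 1*6 = 6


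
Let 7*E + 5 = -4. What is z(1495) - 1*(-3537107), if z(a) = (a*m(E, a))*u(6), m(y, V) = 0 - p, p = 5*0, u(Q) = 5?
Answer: 3537107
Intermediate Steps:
E = -9/7 (E = -5/7 + (⅐)*(-4) = -5/7 - 4/7 = -9/7 ≈ -1.2857)
p = 0
m(y, V) = 0 (m(y, V) = 0 - 1*0 = 0 + 0 = 0)
z(a) = 0 (z(a) = (a*0)*5 = 0*5 = 0)
z(1495) - 1*(-3537107) = 0 - 1*(-3537107) = 0 + 3537107 = 3537107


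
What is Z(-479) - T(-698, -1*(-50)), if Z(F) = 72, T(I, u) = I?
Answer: 770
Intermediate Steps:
Z(-479) - T(-698, -1*(-50)) = 72 - 1*(-698) = 72 + 698 = 770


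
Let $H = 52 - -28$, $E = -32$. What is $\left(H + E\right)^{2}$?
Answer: $2304$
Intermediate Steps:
$H = 80$ ($H = 52 + 28 = 80$)
$\left(H + E\right)^{2} = \left(80 - 32\right)^{2} = 48^{2} = 2304$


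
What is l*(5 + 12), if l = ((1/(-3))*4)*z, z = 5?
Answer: -340/3 ≈ -113.33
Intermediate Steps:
l = -20/3 (l = ((1/(-3))*4)*5 = ((1*(-1/3))*4)*5 = -1/3*4*5 = -4/3*5 = -20/3 ≈ -6.6667)
l*(5 + 12) = -20*(5 + 12)/3 = -20/3*17 = -340/3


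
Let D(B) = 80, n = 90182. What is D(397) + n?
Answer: 90262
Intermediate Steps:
D(397) + n = 80 + 90182 = 90262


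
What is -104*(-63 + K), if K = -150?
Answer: 22152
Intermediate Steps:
-104*(-63 + K) = -104*(-63 - 150) = -104*(-213) = 22152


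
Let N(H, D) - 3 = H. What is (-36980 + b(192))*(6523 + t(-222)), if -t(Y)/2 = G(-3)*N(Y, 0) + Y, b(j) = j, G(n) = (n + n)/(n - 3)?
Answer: -272415140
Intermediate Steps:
G(n) = 2*n/(-3 + n) (G(n) = (2*n)/(-3 + n) = 2*n/(-3 + n))
N(H, D) = 3 + H
t(Y) = -6 - 4*Y (t(Y) = -2*((2*(-3)/(-3 - 3))*(3 + Y) + Y) = -2*((2*(-3)/(-6))*(3 + Y) + Y) = -2*((2*(-3)*(-⅙))*(3 + Y) + Y) = -2*(1*(3 + Y) + Y) = -2*((3 + Y) + Y) = -2*(3 + 2*Y) = -6 - 4*Y)
(-36980 + b(192))*(6523 + t(-222)) = (-36980 + 192)*(6523 + (-6 - 4*(-222))) = -36788*(6523 + (-6 + 888)) = -36788*(6523 + 882) = -36788*7405 = -272415140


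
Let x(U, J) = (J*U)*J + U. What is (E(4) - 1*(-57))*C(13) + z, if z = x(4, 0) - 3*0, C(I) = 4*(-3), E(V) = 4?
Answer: -728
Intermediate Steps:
x(U, J) = U + U*J² (x(U, J) = U*J² + U = U + U*J²)
C(I) = -12
z = 4 (z = 4*(1 + 0²) - 3*0 = 4*(1 + 0) + 0 = 4*1 + 0 = 4 + 0 = 4)
(E(4) - 1*(-57))*C(13) + z = (4 - 1*(-57))*(-12) + 4 = (4 + 57)*(-12) + 4 = 61*(-12) + 4 = -732 + 4 = -728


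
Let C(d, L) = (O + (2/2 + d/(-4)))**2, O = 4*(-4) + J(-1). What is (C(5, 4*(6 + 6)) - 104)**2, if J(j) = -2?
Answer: 13432225/256 ≈ 52470.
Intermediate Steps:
O = -18 (O = 4*(-4) - 2 = -16 - 2 = -18)
C(d, L) = (-17 - d/4)**2 (C(d, L) = (-18 + (2/2 + d/(-4)))**2 = (-18 + (2*(1/2) + d*(-1/4)))**2 = (-18 + (1 - d/4))**2 = (-17 - d/4)**2)
(C(5, 4*(6 + 6)) - 104)**2 = ((68 + 5)**2/16 - 104)**2 = ((1/16)*73**2 - 104)**2 = ((1/16)*5329 - 104)**2 = (5329/16 - 104)**2 = (3665/16)**2 = 13432225/256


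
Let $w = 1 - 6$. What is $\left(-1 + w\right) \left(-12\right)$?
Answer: $72$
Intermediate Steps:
$w = -5$ ($w = 1 - 6 = -5$)
$\left(-1 + w\right) \left(-12\right) = \left(-1 - 5\right) \left(-12\right) = \left(-6\right) \left(-12\right) = 72$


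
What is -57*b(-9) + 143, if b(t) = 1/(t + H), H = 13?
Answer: 515/4 ≈ 128.75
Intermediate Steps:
b(t) = 1/(13 + t) (b(t) = 1/(t + 13) = 1/(13 + t))
-57*b(-9) + 143 = -57/(13 - 9) + 143 = -57/4 + 143 = 515/4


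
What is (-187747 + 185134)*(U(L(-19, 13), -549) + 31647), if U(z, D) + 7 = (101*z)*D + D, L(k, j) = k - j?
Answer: -4717664367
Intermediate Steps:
U(z, D) = -7 + D + 101*D*z (U(z, D) = -7 + ((101*z)*D + D) = -7 + (101*D*z + D) = -7 + (D + 101*D*z) = -7 + D + 101*D*z)
(-187747 + 185134)*(U(L(-19, 13), -549) + 31647) = (-187747 + 185134)*((-7 - 549 + 101*(-549)*(-19 - 1*13)) + 31647) = -2613*((-7 - 549 + 101*(-549)*(-19 - 13)) + 31647) = -2613*((-7 - 549 + 101*(-549)*(-32)) + 31647) = -2613*((-7 - 549 + 1774368) + 31647) = -2613*(1773812 + 31647) = -2613*1805459 = -4717664367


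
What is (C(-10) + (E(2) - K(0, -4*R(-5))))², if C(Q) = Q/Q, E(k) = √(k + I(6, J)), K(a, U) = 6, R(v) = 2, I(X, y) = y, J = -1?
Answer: 16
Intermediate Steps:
E(k) = √(-1 + k) (E(k) = √(k - 1) = √(-1 + k))
C(Q) = 1
(C(-10) + (E(2) - K(0, -4*R(-5))))² = (1 + (√(-1 + 2) - 1*6))² = (1 + (√1 - 6))² = (1 + (1 - 6))² = (1 - 5)² = (-4)² = 16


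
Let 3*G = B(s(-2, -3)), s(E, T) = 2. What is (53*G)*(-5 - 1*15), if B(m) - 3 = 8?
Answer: -11660/3 ≈ -3886.7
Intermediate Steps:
B(m) = 11 (B(m) = 3 + 8 = 11)
G = 11/3 (G = (⅓)*11 = 11/3 ≈ 3.6667)
(53*G)*(-5 - 1*15) = (53*(11/3))*(-5 - 1*15) = 583*(-5 - 15)/3 = (583/3)*(-20) = -11660/3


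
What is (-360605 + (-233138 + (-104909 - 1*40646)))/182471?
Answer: -739298/182471 ≈ -4.0516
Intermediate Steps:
(-360605 + (-233138 + (-104909 - 1*40646)))/182471 = (-360605 + (-233138 + (-104909 - 40646)))*(1/182471) = (-360605 + (-233138 - 145555))*(1/182471) = (-360605 - 378693)*(1/182471) = -739298*1/182471 = -739298/182471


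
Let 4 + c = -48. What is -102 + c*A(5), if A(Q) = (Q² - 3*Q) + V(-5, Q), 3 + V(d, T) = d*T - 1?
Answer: 886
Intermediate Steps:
c = -52 (c = -4 - 48 = -52)
V(d, T) = -4 + T*d (V(d, T) = -3 + (d*T - 1) = -3 + (T*d - 1) = -3 + (-1 + T*d) = -4 + T*d)
A(Q) = -4 + Q² - 8*Q (A(Q) = (Q² - 3*Q) + (-4 + Q*(-5)) = (Q² - 3*Q) + (-4 - 5*Q) = -4 + Q² - 8*Q)
-102 + c*A(5) = -102 - 52*(-4 + 5² - 8*5) = -102 - 52*(-4 + 25 - 40) = -102 - 52*(-19) = -102 + 988 = 886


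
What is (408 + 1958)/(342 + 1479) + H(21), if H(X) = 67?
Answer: 124373/1821 ≈ 68.299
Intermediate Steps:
(408 + 1958)/(342 + 1479) + H(21) = (408 + 1958)/(342 + 1479) + 67 = 2366/1821 + 67 = 124373/1821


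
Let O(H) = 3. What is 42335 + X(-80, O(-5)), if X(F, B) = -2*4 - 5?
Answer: 42322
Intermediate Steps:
X(F, B) = -13 (X(F, B) = -8 - 5 = -13)
42335 + X(-80, O(-5)) = 42335 - 13 = 42322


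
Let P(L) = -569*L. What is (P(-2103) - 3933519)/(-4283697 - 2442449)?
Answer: 1368456/3363073 ≈ 0.40691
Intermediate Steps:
(P(-2103) - 3933519)/(-4283697 - 2442449) = (-569*(-2103) - 3933519)/(-4283697 - 2442449) = (1196607 - 3933519)/(-6726146) = -2736912*(-1/6726146) = 1368456/3363073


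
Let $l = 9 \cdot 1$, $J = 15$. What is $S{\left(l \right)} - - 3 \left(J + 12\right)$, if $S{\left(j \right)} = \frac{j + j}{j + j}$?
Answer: $82$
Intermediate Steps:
$l = 9$
$S{\left(j \right)} = 1$ ($S{\left(j \right)} = \frac{2 j}{2 j} = 2 j \frac{1}{2 j} = 1$)
$S{\left(l \right)} - - 3 \left(J + 12\right) = 1 - - 3 \left(15 + 12\right) = 1 - \left(-3\right) 27 = 1 - -81 = 1 + 81 = 82$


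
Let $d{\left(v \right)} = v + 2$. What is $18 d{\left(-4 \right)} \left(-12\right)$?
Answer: $432$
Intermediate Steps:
$d{\left(v \right)} = 2 + v$
$18 d{\left(-4 \right)} \left(-12\right) = 18 \left(2 - 4\right) \left(-12\right) = 18 \left(-2\right) \left(-12\right) = \left(-36\right) \left(-12\right) = 432$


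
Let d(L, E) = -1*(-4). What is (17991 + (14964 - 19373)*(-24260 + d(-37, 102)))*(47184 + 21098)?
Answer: 7303626739990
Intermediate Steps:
d(L, E) = 4
(17991 + (14964 - 19373)*(-24260 + d(-37, 102)))*(47184 + 21098) = (17991 + (14964 - 19373)*(-24260 + 4))*(47184 + 21098) = (17991 - 4409*(-24256))*68282 = (17991 + 106944704)*68282 = 106962695*68282 = 7303626739990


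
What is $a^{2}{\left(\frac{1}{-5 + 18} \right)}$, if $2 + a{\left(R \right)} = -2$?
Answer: $16$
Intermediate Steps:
$a{\left(R \right)} = -4$ ($a{\left(R \right)} = -2 - 2 = -4$)
$a^{2}{\left(\frac{1}{-5 + 18} \right)} = \left(-4\right)^{2} = 16$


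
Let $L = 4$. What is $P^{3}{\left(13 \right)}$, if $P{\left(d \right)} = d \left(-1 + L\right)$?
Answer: $59319$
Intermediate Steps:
$P{\left(d \right)} = 3 d$ ($P{\left(d \right)} = d \left(-1 + 4\right) = d 3 = 3 d$)
$P^{3}{\left(13 \right)} = \left(3 \cdot 13\right)^{3} = 39^{3} = 59319$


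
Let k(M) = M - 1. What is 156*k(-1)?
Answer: -312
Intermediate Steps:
k(M) = -1 + M
156*k(-1) = 156*(-1 - 1) = 156*(-2) = -312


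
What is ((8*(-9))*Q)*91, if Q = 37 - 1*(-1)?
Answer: -248976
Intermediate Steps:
Q = 38 (Q = 37 + 1 = 38)
((8*(-9))*Q)*91 = ((8*(-9))*38)*91 = -72*38*91 = -2736*91 = -248976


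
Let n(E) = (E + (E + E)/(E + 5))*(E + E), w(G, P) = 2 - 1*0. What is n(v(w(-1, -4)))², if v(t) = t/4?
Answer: 225/484 ≈ 0.46488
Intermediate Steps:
w(G, P) = 2 (w(G, P) = 2 + 0 = 2)
v(t) = t/4 (v(t) = t*(¼) = t/4)
n(E) = 2*E*(E + 2*E/(5 + E)) (n(E) = (E + (2*E)/(5 + E))*(2*E) = (E + 2*E/(5 + E))*(2*E) = 2*E*(E + 2*E/(5 + E)))
n(v(w(-1, -4)))² = (2*((¼)*2)²*(7 + (¼)*2)/(5 + (¼)*2))² = (2*(½)²*(7 + ½)/(5 + ½))² = (2*(¼)*(15/2)/(11/2))² = (2*(¼)*(2/11)*(15/2))² = (15/22)² = 225/484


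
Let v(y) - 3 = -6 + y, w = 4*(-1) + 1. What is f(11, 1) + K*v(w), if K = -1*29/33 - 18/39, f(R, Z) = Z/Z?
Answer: 1293/143 ≈ 9.0420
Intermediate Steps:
w = -3 (w = -4 + 1 = -3)
f(R, Z) = 1
v(y) = -3 + y (v(y) = 3 + (-6 + y) = -3 + y)
K = -575/429 (K = -29*1/33 - 18*1/39 = -29/33 - 6/13 = -575/429 ≈ -1.3403)
f(11, 1) + K*v(w) = 1 - 575*(-3 - 3)/429 = 1 - 575/429*(-6) = 1 + 1150/143 = 1293/143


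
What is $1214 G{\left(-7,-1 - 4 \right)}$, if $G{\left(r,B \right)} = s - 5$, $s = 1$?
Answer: $-4856$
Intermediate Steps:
$G{\left(r,B \right)} = -4$ ($G{\left(r,B \right)} = 1 - 5 = -4$)
$1214 G{\left(-7,-1 - 4 \right)} = 1214 \left(-4\right) = -4856$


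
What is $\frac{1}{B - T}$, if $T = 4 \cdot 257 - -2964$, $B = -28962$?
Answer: $- \frac{1}{32954} \approx -3.0345 \cdot 10^{-5}$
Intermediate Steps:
$T = 3992$ ($T = 1028 + 2964 = 3992$)
$\frac{1}{B - T} = \frac{1}{-28962 - 3992} = \frac{1}{-32954} = - \frac{1}{32954}$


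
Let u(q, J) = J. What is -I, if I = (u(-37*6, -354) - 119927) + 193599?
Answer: -73318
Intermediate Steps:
I = 73318 (I = (-354 - 119927) + 193599 = -120281 + 193599 = 73318)
-I = -1*73318 = -73318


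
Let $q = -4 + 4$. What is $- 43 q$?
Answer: $0$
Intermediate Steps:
$q = 0$
$- 43 q = \left(-43\right) 0 = 0$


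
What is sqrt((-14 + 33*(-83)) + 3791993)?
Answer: 2*sqrt(947310) ≈ 1946.6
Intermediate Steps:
sqrt((-14 + 33*(-83)) + 3791993) = sqrt((-14 - 2739) + 3791993) = sqrt(-2753 + 3791993) = sqrt(3789240) = 2*sqrt(947310)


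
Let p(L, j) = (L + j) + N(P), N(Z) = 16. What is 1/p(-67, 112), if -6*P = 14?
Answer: 1/61 ≈ 0.016393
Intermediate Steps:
P = -7/3 (P = -⅙*14 = -7/3 ≈ -2.3333)
p(L, j) = 16 + L + j (p(L, j) = (L + j) + 16 = 16 + L + j)
1/p(-67, 112) = 1/(16 - 67 + 112) = 1/61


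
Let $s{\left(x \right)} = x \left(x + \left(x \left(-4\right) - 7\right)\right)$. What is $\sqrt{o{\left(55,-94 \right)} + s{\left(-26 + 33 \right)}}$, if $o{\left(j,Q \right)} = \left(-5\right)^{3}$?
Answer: $i \sqrt{321} \approx 17.916 i$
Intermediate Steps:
$o{\left(j,Q \right)} = -125$
$s{\left(x \right)} = x \left(-7 - 3 x\right)$ ($s{\left(x \right)} = x \left(x - \left(7 + 4 x\right)\right) = x \left(-7 - 3 x\right)$)
$\sqrt{o{\left(55,-94 \right)} + s{\left(-26 + 33 \right)}} = \sqrt{-125 - \left(-26 + 33\right) \left(7 + 3 \left(-26 + 33\right)\right)} = \sqrt{-125 - 7 \left(7 + 3 \cdot 7\right)} = \sqrt{-125 - 7 \left(7 + 21\right)} = \sqrt{-125 - 7 \cdot 28} = \sqrt{-125 - 196} = \sqrt{-321} = i \sqrt{321}$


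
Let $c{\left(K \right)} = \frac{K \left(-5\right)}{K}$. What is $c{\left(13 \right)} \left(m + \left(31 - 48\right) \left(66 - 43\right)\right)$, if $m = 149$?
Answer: $1210$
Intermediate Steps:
$c{\left(K \right)} = -5$ ($c{\left(K \right)} = \frac{\left(-5\right) K}{K} = -5$)
$c{\left(13 \right)} \left(m + \left(31 - 48\right) \left(66 - 43\right)\right) = - 5 \left(149 + \left(31 - 48\right) \left(66 - 43\right)\right) = - 5 \left(149 - 391\right) = \left(-5\right) \left(-242\right) = 1210$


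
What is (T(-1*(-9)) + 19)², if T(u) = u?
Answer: 784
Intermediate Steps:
(T(-1*(-9)) + 19)² = (-1*(-9) + 19)² = (9 + 19)² = 28² = 784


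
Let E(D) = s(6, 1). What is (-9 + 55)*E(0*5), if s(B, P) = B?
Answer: 276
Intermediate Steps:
E(D) = 6
(-9 + 55)*E(0*5) = (-9 + 55)*6 = 46*6 = 276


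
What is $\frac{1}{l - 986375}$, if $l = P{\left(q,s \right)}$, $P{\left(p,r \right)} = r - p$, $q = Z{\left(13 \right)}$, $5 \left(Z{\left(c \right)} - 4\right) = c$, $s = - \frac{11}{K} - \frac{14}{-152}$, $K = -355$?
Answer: $- \frac{26980}{26612572247} \approx -1.0138 \cdot 10^{-6}$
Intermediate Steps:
$s = \frac{3321}{26980}$ ($s = - \frac{11}{-355} - \frac{14}{-152} = \left(-11\right) \left(- \frac{1}{355}\right) - - \frac{7}{76} = \frac{11}{355} + \frac{7}{76} = \frac{3321}{26980} \approx 0.12309$)
$Z{\left(c \right)} = 4 + \frac{c}{5}$
$q = \frac{33}{5}$ ($q = 4 + \frac{1}{5} \cdot 13 = 4 + \frac{13}{5} = \frac{33}{5} \approx 6.6$)
$l = - \frac{174747}{26980}$ ($l = \frac{3321}{26980} - \frac{33}{5} = - \frac{174747}{26980} \approx -6.4769$)
$\frac{1}{l - 986375} = \frac{1}{- \frac{174747}{26980} - 986375} = \frac{1}{- \frac{26612572247}{26980}} = - \frac{26980}{26612572247}$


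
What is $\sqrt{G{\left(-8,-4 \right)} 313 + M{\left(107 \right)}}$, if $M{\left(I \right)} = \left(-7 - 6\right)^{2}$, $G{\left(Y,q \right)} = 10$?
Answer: $\sqrt{3299} \approx 57.437$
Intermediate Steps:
$M{\left(I \right)} = 169$ ($M{\left(I \right)} = \left(-13\right)^{2} = 169$)
$\sqrt{G{\left(-8,-4 \right)} 313 + M{\left(107 \right)}} = \sqrt{10 \cdot 313 + 169} = \sqrt{3130 + 169} = \sqrt{3299}$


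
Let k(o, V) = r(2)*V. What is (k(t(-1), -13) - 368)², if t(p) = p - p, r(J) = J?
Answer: 155236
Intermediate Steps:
t(p) = 0
k(o, V) = 2*V
(k(t(-1), -13) - 368)² = (2*(-13) - 368)² = (-26 - 368)² = (-394)² = 155236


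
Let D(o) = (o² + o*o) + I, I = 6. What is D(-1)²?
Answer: 64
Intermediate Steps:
D(o) = 6 + 2*o² (D(o) = (o² + o*o) + 6 = (o² + o²) + 6 = 2*o² + 6 = 6 + 2*o²)
D(-1)² = (6 + 2*(-1)²)² = (6 + 2*1)² = (6 + 2)² = 8² = 64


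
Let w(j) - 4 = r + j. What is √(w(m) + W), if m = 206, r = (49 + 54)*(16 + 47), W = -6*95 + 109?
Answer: √6238 ≈ 78.981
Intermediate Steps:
W = -461 (W = -570 + 109 = -461)
r = 6489 (r = 103*63 = 6489)
w(j) = 6493 + j (w(j) = 4 + (6489 + j) = 6493 + j)
√(w(m) + W) = √((6493 + 206) - 461) = √(6699 - 461) = √6238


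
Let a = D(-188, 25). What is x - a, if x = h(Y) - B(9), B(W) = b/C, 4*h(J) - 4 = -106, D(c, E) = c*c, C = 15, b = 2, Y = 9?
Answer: -1061089/30 ≈ -35370.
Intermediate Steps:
D(c, E) = c²
a = 35344 (a = (-188)² = 35344)
h(J) = -51/2 (h(J) = 1 + (¼)*(-106) = 1 - 53/2 = -51/2)
B(W) = 2/15
x = -769/30 (x = -51/2 - 1*2/15 = -51/2 - 2/15 = -769/30 ≈ -25.633)
x - a = -769/30 - 1*35344 = -769/30 - 35344 = -1061089/30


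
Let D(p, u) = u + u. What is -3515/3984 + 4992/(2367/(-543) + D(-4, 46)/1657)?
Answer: -5969324569691/5142232464 ≈ -1160.8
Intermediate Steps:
D(p, u) = 2*u
-3515/3984 + 4992/(2367/(-543) + D(-4, 46)/1657) = -3515/3984 + 4992/(2367/(-543) + (2*46)/1657) = -3515*1/3984 + 4992/(2367*(-1/543) + 92*(1/1657)) = -3515/3984 + 4992/(-789/181 + 92/1657) = -3515/3984 + 4992/(-1290721/299917) = -3515/3984 + 4992*(-299917/1290721) = -3515/3984 - 1497185664/1290721 = -5969324569691/5142232464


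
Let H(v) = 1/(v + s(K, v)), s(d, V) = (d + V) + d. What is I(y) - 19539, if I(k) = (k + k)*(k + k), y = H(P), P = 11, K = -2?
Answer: -1582658/81 ≈ -19539.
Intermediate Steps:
s(d, V) = V + 2*d (s(d, V) = (V + d) + d = V + 2*d)
H(v) = 1/(-4 + 2*v) (H(v) = 1/(v + (v + 2*(-2))) = 1/(v + (v - 4)) = 1/(v + (-4 + v)) = 1/(-4 + 2*v))
y = 1/18 (y = 1/(2*(-2 + 11)) = (1/2)/9 = (1/2)*(1/9) = 1/18 ≈ 0.055556)
I(k) = 4*k**2 (I(k) = (2*k)*(2*k) = 4*k**2)
I(y) - 19539 = 4*(1/18)**2 - 19539 = 4*(1/324) - 19539 = 1/81 - 19539 = -1582658/81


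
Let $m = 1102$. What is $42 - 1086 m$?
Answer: $-1196730$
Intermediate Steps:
$42 - 1086 m = 42 - 1196772 = -1196730$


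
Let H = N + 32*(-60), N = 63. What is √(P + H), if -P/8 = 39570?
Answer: I*√318417 ≈ 564.28*I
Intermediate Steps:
P = -316560 (P = -8*39570 = -316560)
H = -1857 (H = 63 + 32*(-60) = 63 - 1920 = -1857)
√(P + H) = √(-316560 - 1857) = √(-318417) = I*√318417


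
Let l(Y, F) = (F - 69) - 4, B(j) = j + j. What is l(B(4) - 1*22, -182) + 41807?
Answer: 41552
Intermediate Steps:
B(j) = 2*j
l(Y, F) = -73 + F (l(Y, F) = (-69 + F) - 4 = -73 + F)
l(B(4) - 1*22, -182) + 41807 = (-73 - 182) + 41807 = -255 + 41807 = 41552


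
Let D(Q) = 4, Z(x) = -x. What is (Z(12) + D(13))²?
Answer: 64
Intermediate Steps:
(Z(12) + D(13))² = (-1*12 + 4)² = (-12 + 4)² = (-8)² = 64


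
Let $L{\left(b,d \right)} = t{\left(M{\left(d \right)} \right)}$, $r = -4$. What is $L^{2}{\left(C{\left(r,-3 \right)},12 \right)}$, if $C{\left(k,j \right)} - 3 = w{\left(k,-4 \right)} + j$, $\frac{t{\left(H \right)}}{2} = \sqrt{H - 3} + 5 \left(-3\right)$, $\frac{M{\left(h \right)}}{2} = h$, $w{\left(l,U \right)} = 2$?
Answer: $984 - 120 \sqrt{21} \approx 434.09$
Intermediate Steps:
$M{\left(h \right)} = 2 h$
$t{\left(H \right)} = -30 + 2 \sqrt{-3 + H}$ ($t{\left(H \right)} = 2 \left(\sqrt{H - 3} + 5 \left(-3\right)\right) = 2 \left(\sqrt{-3 + H} - 15\right) = 2 \left(-15 + \sqrt{-3 + H}\right) = -30 + 2 \sqrt{-3 + H}$)
$C{\left(k,j \right)} = 5 + j$ ($C{\left(k,j \right)} = 3 + \left(2 + j\right) = 5 + j$)
$L{\left(b,d \right)} = -30 + 2 \sqrt{-3 + 2 d}$
$L^{2}{\left(C{\left(r,-3 \right)},12 \right)} = \left(-30 + 2 \sqrt{-3 + 2 \cdot 12}\right)^{2} = \left(-30 + 2 \sqrt{-3 + 24}\right)^{2} = \left(-30 + 2 \sqrt{21}\right)^{2}$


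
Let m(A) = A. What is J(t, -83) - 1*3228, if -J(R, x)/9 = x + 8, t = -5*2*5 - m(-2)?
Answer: -2553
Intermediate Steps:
t = -48 (t = -5*2*5 - 1*(-2) = -10*5 + 2 = -50 + 2 = -48)
J(R, x) = -72 - 9*x (J(R, x) = -9*(x + 8) = -9*(8 + x) = -72 - 9*x)
J(t, -83) - 1*3228 = (-72 - 9*(-83)) - 1*3228 = (-72 + 747) - 3228 = 675 - 3228 = -2553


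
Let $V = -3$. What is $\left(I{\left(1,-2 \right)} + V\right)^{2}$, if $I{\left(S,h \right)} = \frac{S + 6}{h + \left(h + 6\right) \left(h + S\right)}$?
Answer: $\frac{625}{36} \approx 17.361$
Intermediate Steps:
$I{\left(S,h \right)} = \frac{6 + S}{h + \left(6 + h\right) \left(S + h\right)}$
$\left(I{\left(1,-2 \right)} + V\right)^{2} = \left(\frac{6 + 1}{\left(-2\right)^{2} + 6 \cdot 1 + 7 \left(-2\right) + 1 \left(-2\right)} - 3\right)^{2} = \left(\frac{1}{4 + 6 - 14 - 2} \cdot 7 - 3\right)^{2} = \left(\frac{1}{-6} \cdot 7 - 3\right)^{2} = \left(\left(- \frac{1}{6}\right) 7 - 3\right)^{2} = \left(- \frac{7}{6} - 3\right)^{2} = \left(- \frac{25}{6}\right)^{2} = \frac{625}{36}$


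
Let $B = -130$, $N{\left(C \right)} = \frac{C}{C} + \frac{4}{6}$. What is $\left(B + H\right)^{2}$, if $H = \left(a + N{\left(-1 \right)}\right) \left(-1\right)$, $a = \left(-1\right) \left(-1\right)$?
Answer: $\frac{158404}{9} \approx 17600.0$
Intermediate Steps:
$a = 1$
$N{\left(C \right)} = \frac{5}{3}$ ($N{\left(C \right)} = 1 + 4 \cdot \frac{1}{6} = 1 + \frac{2}{3} = \frac{5}{3}$)
$H = - \frac{8}{3}$ ($H = \left(1 + \frac{5}{3}\right) \left(-1\right) = \frac{8}{3} \left(-1\right) = - \frac{8}{3} \approx -2.6667$)
$\left(B + H\right)^{2} = \left(-130 - \frac{8}{3}\right)^{2} = \left(- \frac{398}{3}\right)^{2} = \frac{158404}{9}$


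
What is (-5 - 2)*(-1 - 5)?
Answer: 42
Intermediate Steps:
(-5 - 2)*(-1 - 5) = -7*(-6) = 42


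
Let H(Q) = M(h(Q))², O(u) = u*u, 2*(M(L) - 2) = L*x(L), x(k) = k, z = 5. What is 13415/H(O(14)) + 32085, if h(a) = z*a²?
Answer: 10918692634182170983629755/340305209106503692804 ≈ 32085.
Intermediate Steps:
h(a) = 5*a²
M(L) = 2 + L²/2 (M(L) = 2 + (L*L)/2 = 2 + L²/2)
O(u) = u²
H(Q) = (2 + 25*Q⁴/2)² (H(Q) = (2 + (5*Q²)²/2)² = (2 + (25*Q⁴)/2)² = (2 + 25*Q⁴/2)²)
13415/H(O(14)) + 32085 = 13415/(((4 + 25*(14²)⁴)²/4)) + 32085 = 13415/(((4 + 25*196⁴)²/4)) + 32085 = 13415/(((4 + 25*1475789056)²/4)) + 32085 = 13415/(((4 + 36894726400)²/4)) + 32085 = 13415/(((¼)*36894726404²)) + 32085 = 13415/(((¼)*1361220836426014771216)) + 32085 = 13415/340305209106503692804 + 32085 = 10918692634182170983629755/340305209106503692804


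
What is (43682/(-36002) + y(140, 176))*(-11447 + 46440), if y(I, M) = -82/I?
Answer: -11332288089/180010 ≈ -62954.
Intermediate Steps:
(43682/(-36002) + y(140, 176))*(-11447 + 46440) = (43682/(-36002) - 82/140)*(-11447 + 46440) = (43682*(-1/36002) - 82*1/140)*34993 = (-21841/18001 - 41/70)*34993 = -2266911/1260070*34993 = -11332288089/180010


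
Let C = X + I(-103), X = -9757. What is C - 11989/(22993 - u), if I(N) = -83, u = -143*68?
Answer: -321947269/32717 ≈ -9840.4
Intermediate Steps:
u = -9724
C = -9840 (C = -9757 - 83 = -9840)
C - 11989/(22993 - u) = -9840 - 11989/(22993 - 1*(-9724)) = -9840 - 11989/(22993 + 9724) = -9840 - 11989/32717 = -321947269/32717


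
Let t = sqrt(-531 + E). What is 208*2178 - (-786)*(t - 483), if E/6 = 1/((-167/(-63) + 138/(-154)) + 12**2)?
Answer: 73386 + 1179*I*sqrt(37619230130)/12626 ≈ 73386.0 + 18111.0*I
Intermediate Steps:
E = 2079/50504 (E = 6/((-167/(-63) + 138/(-154)) + 12**2) = 6/((-167*(-1/63) + 138*(-1/154)) + 144) = 6/((167/63 - 69/77) + 144) = 6/(1216/693 + 144) = 6/(101008/693) = 6*(693/101008) = 2079/50504 ≈ 0.041165)
t = 3*I*sqrt(37619230130)/25252 (t = sqrt(-531 + 2079/50504) = sqrt(-26815545/50504) = 3*I*sqrt(37619230130)/25252 ≈ 23.043*I)
208*2178 - (-786)*(t - 483) = 208*2178 - (-786)*(3*I*sqrt(37619230130)/25252 - 483) = 453024 - (-786)*(-483 + 3*I*sqrt(37619230130)/25252) = 453024 - (379638 - 1179*I*sqrt(37619230130)/12626) = 453024 + (-379638 + 1179*I*sqrt(37619230130)/12626) = 73386 + 1179*I*sqrt(37619230130)/12626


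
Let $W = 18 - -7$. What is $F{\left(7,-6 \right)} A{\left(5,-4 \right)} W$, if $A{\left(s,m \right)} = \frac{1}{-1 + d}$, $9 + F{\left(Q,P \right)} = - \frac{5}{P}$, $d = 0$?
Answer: $\frac{1225}{6} \approx 204.17$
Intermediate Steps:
$F{\left(Q,P \right)} = -9 - \frac{5}{P}$
$A{\left(s,m \right)} = -1$ ($A{\left(s,m \right)} = \frac{1}{-1 + 0} = \frac{1}{-1} = -1$)
$W = 25$ ($W = 18 + 7 = 25$)
$F{\left(7,-6 \right)} A{\left(5,-4 \right)} W = \left(-9 - \frac{5}{-6}\right) \left(-1\right) 25 = \left(-9 - - \frac{5}{6}\right) \left(-1\right) 25 = \left(-9 + \frac{5}{6}\right) \left(-1\right) 25 = \left(- \frac{49}{6}\right) \left(-1\right) 25 = \frac{49}{6} \cdot 25 = \frac{1225}{6}$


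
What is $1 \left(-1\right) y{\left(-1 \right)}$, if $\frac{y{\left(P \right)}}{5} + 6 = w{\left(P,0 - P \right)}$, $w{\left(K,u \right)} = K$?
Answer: $35$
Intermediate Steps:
$y{\left(P \right)} = -30 + 5 P$
$1 \left(-1\right) y{\left(-1 \right)} = 1 \left(-1\right) \left(-30 + 5 \left(-1\right)\right) = - (-30 - 5) = \left(-1\right) \left(-35\right) = 35$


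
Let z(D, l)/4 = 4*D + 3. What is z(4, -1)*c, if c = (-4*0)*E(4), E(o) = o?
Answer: 0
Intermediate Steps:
z(D, l) = 12 + 16*D (z(D, l) = 4*(4*D + 3) = 4*(3 + 4*D) = 12 + 16*D)
c = 0 (c = -4*0*4 = 0*4 = 0)
z(4, -1)*c = (12 + 16*4)*0 = (12 + 64)*0 = 76*0 = 0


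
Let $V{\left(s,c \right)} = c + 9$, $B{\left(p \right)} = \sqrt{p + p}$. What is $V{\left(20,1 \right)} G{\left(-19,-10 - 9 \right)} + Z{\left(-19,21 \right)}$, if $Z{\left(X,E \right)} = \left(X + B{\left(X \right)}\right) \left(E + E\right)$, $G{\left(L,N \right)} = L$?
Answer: $-988 + 42 i \sqrt{38} \approx -988.0 + 258.91 i$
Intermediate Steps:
$B{\left(p \right)} = \sqrt{2} \sqrt{p}$ ($B{\left(p \right)} = \sqrt{2 p} = \sqrt{2} \sqrt{p}$)
$V{\left(s,c \right)} = 9 + c$
$Z{\left(X,E \right)} = 2 E \left(X + \sqrt{2} \sqrt{X}\right)$ ($Z{\left(X,E \right)} = \left(X + \sqrt{2} \sqrt{X}\right) \left(E + E\right) = \left(X + \sqrt{2} \sqrt{X}\right) 2 E = 2 E \left(X + \sqrt{2} \sqrt{X}\right)$)
$V{\left(20,1 \right)} G{\left(-19,-10 - 9 \right)} + Z{\left(-19,21 \right)} = \left(9 + 1\right) \left(-19\right) + 2 \cdot 21 \left(-19 + \sqrt{2} \sqrt{-19}\right) = 10 \left(-19\right) + 2 \cdot 21 \left(-19 + \sqrt{2} i \sqrt{19}\right) = -190 + 2 \cdot 21 \left(-19 + i \sqrt{38}\right) = -190 - \left(798 - 42 i \sqrt{38}\right) = -988 + 42 i \sqrt{38}$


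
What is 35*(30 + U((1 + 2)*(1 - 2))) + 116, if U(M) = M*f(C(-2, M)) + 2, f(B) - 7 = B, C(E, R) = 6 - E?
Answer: -339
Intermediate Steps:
f(B) = 7 + B
U(M) = 2 + 15*M (U(M) = M*(7 + (6 - 1*(-2))) + 2 = M*(7 + (6 + 2)) + 2 = M*(7 + 8) + 2 = M*15 + 2 = 15*M + 2 = 2 + 15*M)
35*(30 + U((1 + 2)*(1 - 2))) + 116 = 35*(30 + (2 + 15*((1 + 2)*(1 - 2)))) + 116 = 35*(30 + (2 + 15*(3*(-1)))) + 116 = 35*(30 + (2 + 15*(-3))) + 116 = 35*(30 + (2 - 45)) + 116 = 35*(30 - 43) + 116 = 35*(-13) + 116 = -455 + 116 = -339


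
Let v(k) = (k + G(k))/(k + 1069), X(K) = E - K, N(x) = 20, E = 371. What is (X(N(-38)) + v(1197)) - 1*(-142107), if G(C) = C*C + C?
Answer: 29476821/206 ≈ 1.4309e+5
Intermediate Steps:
G(C) = C + C² (G(C) = C² + C = C + C²)
X(K) = 371 - K
v(k) = (k + k*(1 + k))/(1069 + k) (v(k) = (k + k*(1 + k))/(k + 1069) = (k + k*(1 + k))/(1069 + k))
(X(N(-38)) + v(1197)) - 1*(-142107) = ((371 - 1*20) + 1197*(2 + 1197)/(1069 + 1197)) - 1*(-142107) = ((371 - 20) + 1197*1199/2266) + 142107 = (351 + 1197*(1/2266)*1199) + 142107 = (351 + 130473/206) + 142107 = 202779/206 + 142107 = 29476821/206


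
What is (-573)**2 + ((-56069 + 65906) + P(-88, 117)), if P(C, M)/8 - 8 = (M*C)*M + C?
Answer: -9299530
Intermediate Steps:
P(C, M) = 64 + 8*C + 8*C*M**2 (P(C, M) = 64 + 8*((M*C)*M + C) = 64 + 8*((C*M)*M + C) = 64 + 8*(C*M**2 + C) = 64 + 8*(C + C*M**2) = 64 + (8*C + 8*C*M**2) = 64 + 8*C + 8*C*M**2)
(-573)**2 + ((-56069 + 65906) + P(-88, 117)) = (-573)**2 + ((-56069 + 65906) + (64 + 8*(-88) + 8*(-88)*117**2)) = 328329 + (9837 + (64 - 704 + 8*(-88)*13689)) = 328329 + (9837 + (64 - 704 - 9637056)) = 328329 + (9837 - 9637696) = 328329 - 9627859 = -9299530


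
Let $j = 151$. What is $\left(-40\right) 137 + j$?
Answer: $-5329$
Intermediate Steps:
$\left(-40\right) 137 + j = \left(-40\right) 137 + 151 = -5480 + 151 = -5329$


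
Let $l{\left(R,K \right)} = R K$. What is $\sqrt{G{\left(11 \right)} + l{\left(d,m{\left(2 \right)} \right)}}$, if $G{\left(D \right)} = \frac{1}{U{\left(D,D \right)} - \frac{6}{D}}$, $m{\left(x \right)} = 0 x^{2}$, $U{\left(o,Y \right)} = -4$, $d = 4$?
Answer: $\frac{i \sqrt{22}}{10} \approx 0.46904 i$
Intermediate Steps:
$m{\left(x \right)} = 0$
$l{\left(R,K \right)} = K R$
$G{\left(D \right)} = \frac{1}{-4 - \frac{6}{D}}$
$\sqrt{G{\left(11 \right)} + l{\left(d,m{\left(2 \right)} \right)}} = \sqrt{\frac{1}{2} \cdot 11 \frac{1}{-3 - 22} + 0 \cdot 4} = \sqrt{\frac{1}{2} \cdot 11 \frac{1}{-3 - 22} + 0} = \sqrt{\frac{1}{2} \cdot 11 \frac{1}{-25} + 0} = \sqrt{\frac{1}{2} \cdot 11 \left(- \frac{1}{25}\right) + 0} = \sqrt{- \frac{11}{50} + 0} = \sqrt{- \frac{11}{50}} = \frac{i \sqrt{22}}{10}$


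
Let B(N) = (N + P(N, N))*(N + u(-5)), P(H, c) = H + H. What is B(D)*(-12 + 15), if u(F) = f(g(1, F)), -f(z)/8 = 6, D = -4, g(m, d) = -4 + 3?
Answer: 1872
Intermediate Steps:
g(m, d) = -1
f(z) = -48 (f(z) = -8*6 = -48)
u(F) = -48
P(H, c) = 2*H
B(N) = 3*N*(-48 + N) (B(N) = (N + 2*N)*(N - 48) = (3*N)*(-48 + N) = 3*N*(-48 + N))
B(D)*(-12 + 15) = (3*(-4)*(-48 - 4))*(-12 + 15) = (3*(-4)*(-52))*3 = 624*3 = 1872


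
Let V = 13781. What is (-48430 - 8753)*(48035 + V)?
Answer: -3534824328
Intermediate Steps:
(-48430 - 8753)*(48035 + V) = (-48430 - 8753)*(48035 + 13781) = -57183*61816 = -3534824328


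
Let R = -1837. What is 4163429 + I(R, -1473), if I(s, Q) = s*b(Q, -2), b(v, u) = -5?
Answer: 4172614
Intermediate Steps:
I(s, Q) = -5*s (I(s, Q) = s*(-5) = -5*s)
4163429 + I(R, -1473) = 4163429 - 5*(-1837) = 4163429 + 9185 = 4172614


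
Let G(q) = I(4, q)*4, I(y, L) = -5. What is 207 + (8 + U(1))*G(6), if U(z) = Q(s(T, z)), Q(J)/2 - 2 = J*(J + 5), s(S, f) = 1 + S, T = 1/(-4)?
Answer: -411/2 ≈ -205.50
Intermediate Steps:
T = -1/4 ≈ -0.25000
Q(J) = 4 + 2*J*(5 + J) (Q(J) = 4 + 2*(J*(J + 5)) = 4 + 2*(J*(5 + J)) = 4 + 2*J*(5 + J))
U(z) = 101/8 (U(z) = 4 + 2*(1 - 1/4)**2 + 10*(1 - 1/4) = 4 + 2*(3/4)**2 + 10*(3/4) = 4 + 2*(9/16) + 15/2 = 4 + 9/8 + 15/2 = 101/8)
G(q) = -20 (G(q) = -5*4 = -20)
207 + (8 + U(1))*G(6) = 207 + (8 + 101/8)*(-20) = 207 + (165/8)*(-20) = 207 - 825/2 = -411/2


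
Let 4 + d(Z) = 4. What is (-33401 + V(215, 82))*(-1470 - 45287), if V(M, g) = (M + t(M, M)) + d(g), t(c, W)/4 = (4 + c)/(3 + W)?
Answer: 169112400852/109 ≈ 1.5515e+9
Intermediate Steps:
d(Z) = 0 (d(Z) = -4 + 4 = 0)
t(c, W) = 4*(4 + c)/(3 + W) (t(c, W) = 4*((4 + c)/(3 + W)) = 4*(4 + c)/(3 + W))
V(M, g) = M + 4*(4 + M)/(3 + M) (V(M, g) = (M + 4*(4 + M)/(3 + M)) + 0 = M + 4*(4 + M)/(3 + M))
(-33401 + V(215, 82))*(-1470 - 45287) = (-33401 + (16 + 215² + 7*215)/(3 + 215))*(-1470 - 45287) = (-33401 + (16 + 46225 + 1505)/218)*(-46757) = (-33401 + (1/218)*47746)*(-46757) = (-33401 + 23873/109)*(-46757) = -3616836/109*(-46757) = 169112400852/109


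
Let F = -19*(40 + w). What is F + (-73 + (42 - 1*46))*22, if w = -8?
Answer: -2302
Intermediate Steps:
F = -608 (F = -19*(40 - 8) = -19*32 = -608)
F + (-73 + (42 - 1*46))*22 = -608 + (-73 + (42 - 1*46))*22 = -608 + (-73 + (42 - 46))*22 = -608 + (-73 - 4)*22 = -608 - 77*22 = -608 - 1694 = -2302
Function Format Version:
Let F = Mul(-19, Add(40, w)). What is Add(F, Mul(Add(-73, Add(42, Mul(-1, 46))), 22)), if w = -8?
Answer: -2302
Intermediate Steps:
F = -608 (F = Mul(-19, Add(40, -8)) = Mul(-19, 32) = -608)
Add(F, Mul(Add(-73, Add(42, Mul(-1, 46))), 22)) = Add(-608, Mul(Add(-73, Add(42, Mul(-1, 46))), 22)) = Add(-608, Mul(Add(-73, Add(42, -46)), 22)) = Add(-608, Mul(Add(-73, -4), 22)) = Add(-608, Mul(-77, 22)) = Add(-608, -1694) = -2302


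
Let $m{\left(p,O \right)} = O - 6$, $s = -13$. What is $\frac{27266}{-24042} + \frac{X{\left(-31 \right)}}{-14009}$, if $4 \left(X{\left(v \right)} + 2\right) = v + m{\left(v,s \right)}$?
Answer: $- \frac{381620785}{336804378} \approx -1.1331$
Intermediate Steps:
$m{\left(p,O \right)} = -6 + O$
$X{\left(v \right)} = - \frac{27}{4} + \frac{v}{4}$ ($X{\left(v \right)} = -2 + \frac{v - 19}{4} = -2 + \frac{-19 + v}{4} = -2 + \left(- \frac{19}{4} + \frac{v}{4}\right) = - \frac{27}{4} + \frac{v}{4}$)
$\frac{27266}{-24042} + \frac{X{\left(-31 \right)}}{-14009} = \frac{27266}{-24042} + \frac{- \frac{27}{4} + \frac{1}{4} \left(-31\right)}{-14009} = 27266 \left(- \frac{1}{24042}\right) + \left(- \frac{27}{4} - \frac{31}{4}\right) \left(- \frac{1}{14009}\right) = - \frac{13633}{12021} - - \frac{29}{28018} = - \frac{13633}{12021} + \frac{29}{28018} = - \frac{381620785}{336804378}$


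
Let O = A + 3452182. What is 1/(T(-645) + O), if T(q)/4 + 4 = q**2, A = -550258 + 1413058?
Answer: 1/5979066 ≈ 1.6725e-7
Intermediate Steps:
A = 862800
O = 4314982 (O = 862800 + 3452182 = 4314982)
T(q) = -16 + 4*q**2
1/(T(-645) + O) = 1/((-16 + 4*(-645)**2) + 4314982) = 1/((-16 + 4*416025) + 4314982) = 1/((-16 + 1664100) + 4314982) = 1/(1664084 + 4314982) = 1/5979066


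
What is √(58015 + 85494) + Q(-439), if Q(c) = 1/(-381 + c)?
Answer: -1/820 + √143509 ≈ 378.82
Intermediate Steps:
√(58015 + 85494) + Q(-439) = √(58015 + 85494) + 1/(-381 - 439) = √143509 + 1/(-820) = √143509 - 1/820 = -1/820 + √143509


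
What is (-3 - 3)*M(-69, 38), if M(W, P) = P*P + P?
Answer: -8892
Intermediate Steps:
M(W, P) = P + P² (M(W, P) = P² + P = P + P²)
(-3 - 3)*M(-69, 38) = (-3 - 3)*(38*(1 + 38)) = -228*39 = -6*1482 = -8892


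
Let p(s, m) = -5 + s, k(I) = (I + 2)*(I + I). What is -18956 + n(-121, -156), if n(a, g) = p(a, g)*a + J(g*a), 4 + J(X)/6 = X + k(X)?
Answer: 4276203058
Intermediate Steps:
k(I) = 2*I*(2 + I) (k(I) = (2 + I)*(2*I) = 2*I*(2 + I))
J(X) = -24 + 6*X + 12*X*(2 + X) (J(X) = -24 + 6*(X + 2*X*(2 + X)) = -24 + (6*X + 12*X*(2 + X)) = -24 + 6*X + 12*X*(2 + X))
n(a, g) = -24 + a*(-5 + a) + 12*a²*g² + 30*a*g (n(a, g) = (-5 + a)*a + (-24 + 12*(g*a)² + 30*(g*a)) = a*(-5 + a) + (-24 + 12*(a*g)² + 30*(a*g)) = a*(-5 + a) + (-24 + 12*(a²*g²) + 30*a*g) = a*(-5 + a) + (-24 + 12*a²*g² + 30*a*g) = -24 + a*(-5 + a) + 12*a²*g² + 30*a*g)
-18956 + n(-121, -156) = -18956 + (-24 - 121*(-5 - 121) + 6*(-121)*(-156) + 12*(-121)*(-156)*(2 - 121*(-156))) = -18956 + (-24 - 121*(-126) + 113256 + 12*(-121)*(-156)*(2 + 18876)) = -18956 + (-24 + 15246 + 113256 + 12*(-121)*(-156)*18878) = -18956 + (-24 + 15246 + 113256 + 4276093536) = -18956 + 4276222014 = 4276203058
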